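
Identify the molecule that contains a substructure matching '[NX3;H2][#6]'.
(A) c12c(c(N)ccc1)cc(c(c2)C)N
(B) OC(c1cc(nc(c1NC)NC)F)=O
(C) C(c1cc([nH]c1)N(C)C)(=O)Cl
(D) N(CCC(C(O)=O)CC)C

A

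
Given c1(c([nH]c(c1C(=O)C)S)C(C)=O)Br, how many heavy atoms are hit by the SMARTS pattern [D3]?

6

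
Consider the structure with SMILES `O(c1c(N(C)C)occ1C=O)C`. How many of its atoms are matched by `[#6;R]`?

4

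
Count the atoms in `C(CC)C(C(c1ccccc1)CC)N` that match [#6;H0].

1

The query [#6;H0] means: any carbon with no attached hydrogen.
Check the 14 heavy atoms by environment: 3× C (H2) → no; 2× C (H1) → no; 2× C (H3) → no; 1× c (aromatic, H0) → match; 5× c (aromatic, H1) → no; 1× N (H2) → no.
That gives 1 matching atom.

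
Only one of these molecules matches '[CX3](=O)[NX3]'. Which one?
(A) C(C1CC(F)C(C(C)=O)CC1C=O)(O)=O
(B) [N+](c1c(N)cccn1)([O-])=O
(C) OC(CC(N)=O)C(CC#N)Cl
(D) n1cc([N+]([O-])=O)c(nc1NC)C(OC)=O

C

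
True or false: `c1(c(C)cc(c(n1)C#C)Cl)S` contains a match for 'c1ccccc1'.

False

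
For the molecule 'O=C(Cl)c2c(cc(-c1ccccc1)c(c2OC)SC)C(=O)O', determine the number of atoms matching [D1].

6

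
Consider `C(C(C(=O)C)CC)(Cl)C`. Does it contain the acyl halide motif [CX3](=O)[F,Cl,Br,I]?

The pattern [CX3](=O)[F,Cl,Br,I] describes a carbonyl carbon bonded to a halogen — an acyl halide.
The closest candidate here is a chloro substituent, but the Cl is not on a carbonyl carbon. No other fragment satisfies the full query, so there is no match.

No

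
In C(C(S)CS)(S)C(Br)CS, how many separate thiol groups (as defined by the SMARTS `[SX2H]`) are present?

[SX2H] is the SMARTS for a thiol: an aliphatic sulfur with two connections, one being H.
The molecule carries 4 separate instances of a thiol (-SH) meeting every constraint; each maps to a distinct set of atoms, giving 4 matches.

4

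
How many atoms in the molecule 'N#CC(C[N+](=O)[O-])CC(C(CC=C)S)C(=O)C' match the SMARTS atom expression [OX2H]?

0

The query [OX2H] means: aliphatic oxygen with two connections, one of which is H — an -OH oxygen.
Check the 17 heavy atoms by environment: 3× C (H2, X4) → no; 3× C (H1, X4) → no; 1× C (H0, X2) → no; 1× N (H0, X1) → no; 1× C (H0, X3) → no; 2× O (H0, X1) → no; 1× C (H3, X4) → no; 1× N (charge +1, H0, X3) → no; 1× O (charge -1, H0, X1) → no; 1× S (H1, X2) → no; 1× C (H1, X3) → no; 1× C (H2, X3) → no.
No environment satisfies the query, so 0 matching atoms.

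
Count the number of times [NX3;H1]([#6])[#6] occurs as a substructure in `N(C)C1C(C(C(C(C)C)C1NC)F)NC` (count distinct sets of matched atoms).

3

[NX3;H1]([#6])[#6] is the SMARTS for a secondary amine: a trivalent nitrogen with one H, bonded to two carbons.
The molecule carries 3 separate instances of an N-methylamino group (-NHCH3) meeting every constraint; each maps to a distinct set of atoms, giving 3 matches.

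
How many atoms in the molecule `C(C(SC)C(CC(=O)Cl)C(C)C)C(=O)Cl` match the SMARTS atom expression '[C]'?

10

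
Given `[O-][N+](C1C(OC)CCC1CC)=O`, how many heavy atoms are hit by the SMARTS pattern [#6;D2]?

3

The query [#6;D2] means: any carbon bonded to exactly two heavy atoms.
Check the 12 heavy atoms by environment: 3× C (D3) → no; 3× C (D2) → match; 1× N (charge +1, D3) → no; 1× O (charge -1, D1) → no; 1× O (D1) → no; 1× O (D2) → no; 2× C (D1) → no.
That gives 3 matching atoms.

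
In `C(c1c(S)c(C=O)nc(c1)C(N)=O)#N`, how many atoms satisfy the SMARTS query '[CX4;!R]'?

Check the 14 heavy atoms by environment: 1× n (aromatic, X2, in 6-ring) → no; 5× c (aromatic, X3, in 6-ring) → no; 1× S (X2, acyclic) → no; 2× C (X3, acyclic) → no; 2× O (X1, acyclic) → no; 1× N (X3, acyclic) → no; 1× C (X2, acyclic) → no; 1× N (X1, acyclic) → no.
No environment satisfies the query, so 0 matching atoms.

0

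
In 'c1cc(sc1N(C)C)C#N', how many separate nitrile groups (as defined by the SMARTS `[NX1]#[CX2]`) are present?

1

[NX1]#[CX2] is the SMARTS for a nitrile: a nitrogen triple-bonded to a two-connected carbon.
Exactly one fragment in the molecule meets all constraints, giving 1 match.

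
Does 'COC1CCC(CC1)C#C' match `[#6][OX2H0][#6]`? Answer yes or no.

Yes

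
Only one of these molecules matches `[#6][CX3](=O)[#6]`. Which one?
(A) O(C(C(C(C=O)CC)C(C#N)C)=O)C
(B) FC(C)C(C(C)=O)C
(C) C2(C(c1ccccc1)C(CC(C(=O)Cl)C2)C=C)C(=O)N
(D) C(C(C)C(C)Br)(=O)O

B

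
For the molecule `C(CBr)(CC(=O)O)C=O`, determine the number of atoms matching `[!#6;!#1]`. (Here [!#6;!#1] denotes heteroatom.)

4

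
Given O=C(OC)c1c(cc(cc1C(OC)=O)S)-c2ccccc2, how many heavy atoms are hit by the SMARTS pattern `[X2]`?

3

Check the 21 heavy atoms by environment: 12× c (aromatic, X3) → no; 2× C (X3) → no; 2× O (X1) → no; 2× O (X2) → match; 2× C (X4) → no; 1× S (X2) → match.
Summing the matching environments: 2 + 1 = 3 matching atoms.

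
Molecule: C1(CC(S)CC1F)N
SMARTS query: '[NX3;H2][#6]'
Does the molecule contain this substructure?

Yes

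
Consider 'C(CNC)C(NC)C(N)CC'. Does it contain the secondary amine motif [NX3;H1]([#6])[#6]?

The pattern [NX3;H1]([#6])[#6] describes a trivalent nitrogen with one H, bonded to two carbons — a secondary amine.
The molecule carries an N-methylamino group (-NHCH3), whose atoms satisfy every constraint of the query, so the pattern matches.

Yes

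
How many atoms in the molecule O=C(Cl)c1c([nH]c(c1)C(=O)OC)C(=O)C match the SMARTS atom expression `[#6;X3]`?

7

The query [#6;X3] means: any carbon (aromatic or not) with three total connections.
Check the 15 heavy atoms by environment: 1× n (aromatic, X3) → no; 4× c (aromatic, X3) → match; 3× C (X3) → match; 3× O (X1) → no; 1× Cl (X1) → no; 1× O (X2) → no; 2× C (X4) → no.
Summing the matching environments: 4 + 3 = 7 matching atoms.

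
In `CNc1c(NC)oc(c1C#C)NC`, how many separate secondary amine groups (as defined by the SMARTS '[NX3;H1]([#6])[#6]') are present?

[NX3;H1]([#6])[#6] is the SMARTS for a secondary amine: a trivalent nitrogen with one H, bonded to two carbons.
The molecule carries 3 separate instances of an N-methylamino group (-NHCH3) meeting every constraint; each maps to a distinct set of atoms, giving 3 matches.

3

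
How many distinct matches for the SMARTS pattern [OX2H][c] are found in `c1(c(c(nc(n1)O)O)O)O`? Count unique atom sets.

4

[OX2H][c] is the SMARTS for a phenol: a hydroxyl oxygen attached to an aromatic carbon.
The molecule carries 4 separate instances of a hydroxyl group (-OH) meeting every constraint; each maps to a distinct set of atoms, giving 4 matches.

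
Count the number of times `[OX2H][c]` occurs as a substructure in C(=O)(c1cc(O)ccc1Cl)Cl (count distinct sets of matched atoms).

[OX2H][c] is the SMARTS for a phenol: a hydroxyl oxygen attached to an aromatic carbon.
Exactly one fragment in the molecule meets all constraints, giving 1 match.

1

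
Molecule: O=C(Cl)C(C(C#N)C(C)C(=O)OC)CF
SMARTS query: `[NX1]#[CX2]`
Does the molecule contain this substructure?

Yes

The pattern [NX1]#[CX2] describes a nitrogen triple-bonded to a two-connected carbon — a nitrile.
The molecule carries a nitrile (-C#N), whose atoms satisfy every constraint of the query, so the pattern matches.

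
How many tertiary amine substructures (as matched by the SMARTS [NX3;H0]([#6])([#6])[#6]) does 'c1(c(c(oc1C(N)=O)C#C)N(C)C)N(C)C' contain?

[NX3;H0]([#6])([#6])[#6] is the SMARTS for a tertiary amine: a trivalent nitrogen with no H, bonded to three carbons.
The molecule carries 2 separate instances of a dimethylamino group (-N(CH3)2) meeting every constraint; each maps to a distinct set of atoms, giving 2 matches.

2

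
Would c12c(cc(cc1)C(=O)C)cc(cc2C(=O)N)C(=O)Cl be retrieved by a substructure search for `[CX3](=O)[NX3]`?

The pattern [CX3](=O)[NX3] describes a carbonyl carbon bonded to a trivalent nitrogen — an amide.
The molecule carries a primary amide (-C(=O)NH2), whose atoms satisfy every constraint of the query, so the pattern matches.

Yes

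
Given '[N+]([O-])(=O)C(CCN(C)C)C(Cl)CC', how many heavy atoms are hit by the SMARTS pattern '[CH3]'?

The query [CH3] means: aliphatic carbon with exactly three hydrogens.
Check the 13 heavy atoms by environment: 3× C (H2) → no; 2× C (H1) → no; 1× N (H0) → no; 3× C (H3) → match; 1× Cl (H0) → no; 1× N (charge +1, H0) → no; 1× O (charge -1, H0) → no; 1× O (H0) → no.
That gives 3 matching atoms.

3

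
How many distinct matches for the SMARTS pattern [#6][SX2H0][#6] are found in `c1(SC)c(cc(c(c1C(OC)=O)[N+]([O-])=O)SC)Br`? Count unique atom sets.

2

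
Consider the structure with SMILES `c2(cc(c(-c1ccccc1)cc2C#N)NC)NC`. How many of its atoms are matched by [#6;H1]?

7

The query [#6;H1] means: any carbon bearing exactly one hydrogen.
Check the 18 heavy atoms by environment: 5× c (aromatic, H0) → no; 7× c (aromatic, H1) → match; 2× N (H1) → no; 2× C (H3) → no; 1× C (H0) → no; 1× N (H0) → no.
That gives 7 matching atoms.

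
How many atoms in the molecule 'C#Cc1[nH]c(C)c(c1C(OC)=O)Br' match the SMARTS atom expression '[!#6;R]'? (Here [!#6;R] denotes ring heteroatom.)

1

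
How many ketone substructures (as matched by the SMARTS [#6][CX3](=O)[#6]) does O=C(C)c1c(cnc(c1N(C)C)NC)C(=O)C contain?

[#6][CX3](=O)[#6] is the SMARTS for a ketone: a carbonyl carbon (no H) flanked by two carbons.
The molecule carries 2 separate instances of an acetyl/ketone group (-C(=O)CH3) meeting every constraint; each maps to a distinct set of atoms, giving 2 matches.

2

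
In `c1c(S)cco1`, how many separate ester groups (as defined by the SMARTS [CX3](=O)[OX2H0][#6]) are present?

[CX3](=O)[OX2H0][#6] is the SMARTS for an ester: a carbonyl carbon bonded to an oxygen that is itself bonded to carbon (no H on that O).
No fragment in the molecule satisfies every constraint, giving 0 matches.

0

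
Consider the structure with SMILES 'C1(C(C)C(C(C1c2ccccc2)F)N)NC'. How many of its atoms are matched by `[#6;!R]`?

The query [#6;!R] means: carbon not in any ring.
Check the 16 heavy atoms by environment: 5× C (in 5-ring) → no; 2× C (acyclic) → match; 2× N (acyclic) → no; 6× c (aromatic, in 6-ring) → no; 1× F (acyclic) → no.
That gives 2 matching atoms.

2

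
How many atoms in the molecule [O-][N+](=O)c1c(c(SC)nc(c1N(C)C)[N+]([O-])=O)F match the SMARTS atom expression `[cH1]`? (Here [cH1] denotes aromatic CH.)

Check the 18 heavy atoms by environment: 1× n (aromatic, H0) → no; 5× c (aromatic, H0) → no; 1× F (H0) → no; 1× N (H0) → no; 3× C (H3) → no; 2× N (charge +1, H0) → no; 2× O (charge -1, H0) → no; 2× O (H0) → no; 1× S (H0) → no.
No environment satisfies the query, so 0 matching atoms.

0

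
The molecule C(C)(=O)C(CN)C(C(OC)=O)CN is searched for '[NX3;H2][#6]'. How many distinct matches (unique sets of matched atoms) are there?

2

[NX3;H2][#6] is the SMARTS for a primary amine: a trivalent nitrogen with two H attached to carbon.
The molecule carries 2 separate instances of a primary amino group (-NH2) meeting every constraint; each maps to a distinct set of atoms, giving 2 matches.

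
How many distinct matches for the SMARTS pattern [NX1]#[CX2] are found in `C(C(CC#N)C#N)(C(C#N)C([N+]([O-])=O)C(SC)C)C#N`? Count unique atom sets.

4

[NX1]#[CX2] is the SMARTS for a nitrile: a nitrogen triple-bonded to a two-connected carbon.
The molecule carries 4 separate instances of a nitrile (-C#N) meeting every constraint; each maps to a distinct set of atoms, giving 4 matches.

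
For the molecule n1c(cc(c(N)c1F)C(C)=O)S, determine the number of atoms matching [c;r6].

5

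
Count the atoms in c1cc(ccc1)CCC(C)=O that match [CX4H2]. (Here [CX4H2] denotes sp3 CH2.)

The query [CX4H2] means: sp3 carbon (X4) with exactly two hydrogens.
Check the 11 heavy atoms by environment: 2× C (H2, X4) → match; 1× c (aromatic, H0, X3) → no; 5× c (aromatic, H1, X3) → no; 1× C (H0, X3) → no; 1× O (H0, X1) → no; 1× C (H3, X4) → no.
That gives 2 matching atoms.

2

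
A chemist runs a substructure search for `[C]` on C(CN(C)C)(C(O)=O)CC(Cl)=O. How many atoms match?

The query [C] means: uppercase C matches aliphatic (non-aromatic) carbon only.
Check the 12 heavy atoms by environment: 7× C → match; 1× N → no; 3× O → no; 1× Cl → no.
That gives 7 matching atoms.

7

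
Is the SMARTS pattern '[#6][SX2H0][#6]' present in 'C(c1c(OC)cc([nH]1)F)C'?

No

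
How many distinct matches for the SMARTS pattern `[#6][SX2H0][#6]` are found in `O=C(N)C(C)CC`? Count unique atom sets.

0

[#6][SX2H0][#6] is the SMARTS for a thioether: an aliphatic sulfur bridging two carbons with no H on the sulfur.
No fragment in the molecule satisfies every constraint, giving 0 matches.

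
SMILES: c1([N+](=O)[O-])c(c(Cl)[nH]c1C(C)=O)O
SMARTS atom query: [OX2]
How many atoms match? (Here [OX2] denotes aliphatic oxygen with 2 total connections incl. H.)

The query [OX2] means: aliphatic oxygen with two total connections — ether, hydroxyl, or ester single-bond O.
Check the 13 heavy atoms by environment: 1× n (aromatic, X3) → no; 4× c (aromatic, X3) → no; 1× Cl (X1) → no; 1× O (X2) → match; 1× C (X3) → no; 2× O (X1) → no; 1× C (X4) → no; 1× N (charge +1, X3) → no; 1× O (charge -1, X1) → no.
That gives 1 matching atom.

1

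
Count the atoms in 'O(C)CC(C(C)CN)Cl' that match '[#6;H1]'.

2

The query [#6;H1] means: any carbon bearing exactly one hydrogen.
Check the 9 heavy atoms by environment: 2× C (H2) → no; 2× C (H1) → match; 1× O (H0) → no; 2× C (H3) → no; 1× Cl (H0) → no; 1× N (H2) → no.
That gives 2 matching atoms.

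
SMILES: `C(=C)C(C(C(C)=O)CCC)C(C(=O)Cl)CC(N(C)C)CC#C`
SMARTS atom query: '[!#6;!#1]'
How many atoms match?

4

The query [!#6;!#1] means: not carbon and not hydrogen — any heteroatom.
Check the 22 heavy atoms by environment: 18× C → no; 2× O → match; 1× Cl → match; 1× N → match.
Summing the matching environments: 2 + 1 + 1 = 4 matching atoms.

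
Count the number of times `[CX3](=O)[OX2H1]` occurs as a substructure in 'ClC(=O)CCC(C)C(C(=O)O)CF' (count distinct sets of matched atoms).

1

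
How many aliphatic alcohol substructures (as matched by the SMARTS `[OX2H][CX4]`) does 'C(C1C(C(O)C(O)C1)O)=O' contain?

3

[OX2H][CX4] is the SMARTS for an aliphatic alcohol: a hydroxyl oxygen bound to an sp3 (X4) carbon.
The molecule carries 3 separate instances of a hydroxyl group (-OH) meeting every constraint; each maps to a distinct set of atoms, giving 3 matches.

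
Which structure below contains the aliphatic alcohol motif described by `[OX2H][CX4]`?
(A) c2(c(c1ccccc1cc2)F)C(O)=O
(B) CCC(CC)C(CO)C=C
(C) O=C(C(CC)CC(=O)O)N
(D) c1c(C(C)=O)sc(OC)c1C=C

B

[OX2H][CX4] describes a hydroxyl oxygen bound to an sp3 (X4) carbon (an aliphatic alcohol).
(A) has a carboxylic acid group (-C(=O)OH) but the -OH is on a CX3 carbonyl carbon, not a CX4 carbon.
(B) contains a hydroxyl group (-OH), which satisfies every atom and bond constraint.
(C) has a carboxylic acid group (-C(=O)OH) but the -OH is on a CX3 carbonyl carbon, not a CX4 carbon.
(D) has a methoxy ether (-OCH3) but the oxygen has H0 (ether), not H1.
So the answer is (B).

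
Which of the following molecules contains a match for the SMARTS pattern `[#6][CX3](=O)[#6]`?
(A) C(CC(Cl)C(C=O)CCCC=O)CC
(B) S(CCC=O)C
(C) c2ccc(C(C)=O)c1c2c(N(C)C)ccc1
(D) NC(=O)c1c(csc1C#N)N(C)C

C

[#6][CX3](=O)[#6] describes a carbonyl carbon (no H) flanked by two carbons (a ketone).
(A) has an aldehyde (-CHO) but the carbonyl carbon has H1, so it is not flanked by two carbons.
(B) has an aldehyde (-CHO) but the carbonyl carbon has H1, so it is not flanked by two carbons.
(C) contains an acetyl/ketone group (-C(=O)CH3), which satisfies every atom and bond constraint.
(D) has a primary amide (-C(=O)NH2) but one neighbour of the carbonyl carbon is N, not C.
So the answer is (C).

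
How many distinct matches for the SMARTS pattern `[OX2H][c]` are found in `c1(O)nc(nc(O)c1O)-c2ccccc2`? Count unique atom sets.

[OX2H][c] is the SMARTS for a phenol: a hydroxyl oxygen attached to an aromatic carbon.
The molecule carries 3 separate instances of a hydroxyl group (-OH) meeting every constraint; each maps to a distinct set of atoms, giving 3 matches.

3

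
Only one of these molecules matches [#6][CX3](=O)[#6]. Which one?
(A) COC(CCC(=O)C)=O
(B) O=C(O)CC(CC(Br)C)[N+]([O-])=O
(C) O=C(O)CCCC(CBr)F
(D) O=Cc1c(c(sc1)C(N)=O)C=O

[#6][CX3](=O)[#6] describes a carbonyl carbon (no H) flanked by two carbons (a ketone).
(A) contains an acetyl/ketone group (-C(=O)CH3), which satisfies every atom and bond constraint.
(B) has a carboxylic acid group (-C(=O)OH) but one neighbour of the carbonyl carbon is O, not C.
(C) has a carboxylic acid group (-C(=O)OH) but one neighbour of the carbonyl carbon is O, not C.
(D) has an aldehyde (-CHO) but the carbonyl carbon has H1, so it is not flanked by two carbons.
So the answer is (A).

A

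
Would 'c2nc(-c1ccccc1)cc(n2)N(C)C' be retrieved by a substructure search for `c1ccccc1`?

The pattern c1ccccc1 describes six aromatic carbons in a ring — a benzene ring.
The molecule carries a phenyl ring, whose atoms satisfy every constraint of the query, so the pattern matches.

Yes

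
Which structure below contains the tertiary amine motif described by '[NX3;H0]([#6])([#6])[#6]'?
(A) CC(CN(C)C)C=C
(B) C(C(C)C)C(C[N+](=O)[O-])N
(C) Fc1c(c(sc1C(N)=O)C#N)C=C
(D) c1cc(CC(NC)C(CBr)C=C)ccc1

A

[NX3;H0]([#6])([#6])[#6] describes a trivalent nitrogen with no H, bonded to three carbons (a tertiary amine).
(A) contains a dimethylamino group (-N(CH3)2), which satisfies every atom and bond constraint.
(B) has a primary amino group (-NH2) but the nitrogen has H2, not H0 with three carbons.
(C) has a primary amide (-C(=O)NH2) but the amide nitrogen has H2 and only one carbon neighbour.
(D) has an N-methylamino group (-NHCH3) but the nitrogen still has one H (H1), not H0.
So the answer is (A).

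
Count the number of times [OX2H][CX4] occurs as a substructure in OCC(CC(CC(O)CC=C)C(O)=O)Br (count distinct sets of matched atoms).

2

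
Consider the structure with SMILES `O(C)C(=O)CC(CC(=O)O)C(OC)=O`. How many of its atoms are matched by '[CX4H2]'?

2

Check the 14 heavy atoms by environment: 2× C (H2, X4) → match; 1× C (H1, X4) → no; 3× C (H0, X3) → no; 3× O (H0, X1) → no; 2× O (H0, X2) → no; 2× C (H3, X4) → no; 1× O (H1, X2) → no.
That gives 2 matching atoms.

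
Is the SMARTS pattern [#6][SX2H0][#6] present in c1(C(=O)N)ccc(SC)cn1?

The pattern [#6][SX2H0][#6] describes an aliphatic sulfur bridging two carbons with no H on the sulfur — a thioether.
The molecule carries a methylthio ether (-SCH3), whose atoms satisfy every constraint of the query, so the pattern matches.

Yes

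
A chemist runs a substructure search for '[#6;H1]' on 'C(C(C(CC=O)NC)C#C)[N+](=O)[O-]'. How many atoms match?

The query [#6;H1] means: any carbon bearing exactly one hydrogen.
Check the 13 heavy atoms by environment: 2× C (H2) → no; 4× C (H1) → match; 1× C (H0) → no; 1× N (charge +1, H0) → no; 1× O (charge -1, H0) → no; 2× O (H0) → no; 1× N (H1) → no; 1× C (H3) → no.
That gives 4 matching atoms.

4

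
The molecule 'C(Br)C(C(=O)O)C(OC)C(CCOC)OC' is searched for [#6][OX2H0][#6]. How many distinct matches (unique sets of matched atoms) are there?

3

[#6][OX2H0][#6] is the SMARTS for an ether: an aliphatic oxygen bridging two carbons with no H on the oxygen.
The molecule carries 3 separate instances of a methoxy ether (-OCH3) meeting every constraint; each maps to a distinct set of atoms, giving 3 matches.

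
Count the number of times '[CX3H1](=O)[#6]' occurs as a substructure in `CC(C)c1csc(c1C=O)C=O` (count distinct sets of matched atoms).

[CX3H1](=O)[#6] is the SMARTS for an aldehyde: an sp2 carbon with one H, double-bonded to O and single-bonded to carbon.
The molecule carries 2 separate instances of an aldehyde (-CHO) meeting every constraint; each maps to a distinct set of atoms, giving 2 matches.

2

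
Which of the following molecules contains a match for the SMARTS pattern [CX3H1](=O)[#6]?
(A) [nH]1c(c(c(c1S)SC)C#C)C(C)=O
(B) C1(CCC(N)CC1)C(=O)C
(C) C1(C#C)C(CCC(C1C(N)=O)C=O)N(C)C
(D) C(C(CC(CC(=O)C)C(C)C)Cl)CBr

[CX3H1](=O)[#6] describes an sp2 carbon with one H, double-bonded to O and single-bonded to carbon (an aldehyde).
(A) has an acetyl/ketone group (-C(=O)CH3) but the carbonyl carbon has H0 (two carbon neighbours), not H1.
(B) has an acetyl/ketone group (-C(=O)CH3) but the carbonyl carbon has H0 (two carbon neighbours), not H1.
(C) contains an aldehyde (-CHO), which satisfies every atom and bond constraint.
(D) has an acetyl/ketone group (-C(=O)CH3) but the carbonyl carbon has H0 (two carbon neighbours), not H1.
So the answer is (C).

C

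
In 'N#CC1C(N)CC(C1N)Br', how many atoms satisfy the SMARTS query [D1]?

The query [D1] means: atom with exactly one heavy-atom neighbour (degree 1).
Check the 10 heavy atoms by environment: 4× C (D3) → no; 2× C (D2) → no; 3× N (D1) → match; 1× Br (D1) → match.
Summing the matching environments: 3 + 1 = 4 matching atoms.

4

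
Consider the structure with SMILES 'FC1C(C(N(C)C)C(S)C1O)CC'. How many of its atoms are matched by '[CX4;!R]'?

4

Check the 13 heavy atoms by environment: 5× C (X4, in 5-ring) → no; 1× O (X2, acyclic) → no; 1× S (X2, acyclic) → no; 1× N (X3, acyclic) → no; 4× C (X4, acyclic) → match; 1× F (X1, acyclic) → no.
That gives 4 matching atoms.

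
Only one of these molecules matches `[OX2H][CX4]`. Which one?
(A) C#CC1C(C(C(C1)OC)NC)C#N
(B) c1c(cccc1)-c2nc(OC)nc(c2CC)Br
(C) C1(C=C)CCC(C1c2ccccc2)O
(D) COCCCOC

C

[OX2H][CX4] describes a hydroxyl oxygen bound to an sp3 (X4) carbon (an aliphatic alcohol).
(A) has a methoxy ether (-OCH3) but the oxygen has H0 (ether), not H1.
(B) has a methoxy ether (-OCH3) but the oxygen has H0 (ether), not H1.
(C) contains a hydroxyl group (-OH), which satisfies every atom and bond constraint.
(D) has a methoxy ether (-OCH3) but the oxygen has H0 (ether), not H1.
So the answer is (C).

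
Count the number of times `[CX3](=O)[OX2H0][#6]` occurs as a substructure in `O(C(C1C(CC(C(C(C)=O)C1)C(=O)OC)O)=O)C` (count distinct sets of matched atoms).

[CX3](=O)[OX2H0][#6] is the SMARTS for an ester: a carbonyl carbon bonded to an oxygen that is itself bonded to carbon (no H on that O).
The molecule carries 2 separate instances of a methyl-ester group (-C(=O)OCH3) meeting every constraint; each maps to a distinct set of atoms, giving 2 matches.

2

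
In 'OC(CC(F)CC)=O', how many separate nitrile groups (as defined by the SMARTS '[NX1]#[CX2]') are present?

[NX1]#[CX2] is the SMARTS for a nitrile: a nitrogen triple-bonded to a two-connected carbon.
No fragment in the molecule satisfies every constraint, giving 0 matches.

0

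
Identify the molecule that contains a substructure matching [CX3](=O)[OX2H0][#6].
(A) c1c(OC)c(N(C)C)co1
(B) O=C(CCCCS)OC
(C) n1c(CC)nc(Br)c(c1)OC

[CX3](=O)[OX2H0][#6] describes a carbonyl carbon bonded to an oxygen that is itself bonded to carbon (no H on that O) (an ester).
(A) has a methoxy ether (-OCH3) but the ether oxygen is not adjacent to a C=O carbon.
(B) contains a methyl-ester group (-C(=O)OCH3), which satisfies every atom and bond constraint.
(C) has a methoxy ether (-OCH3) but the ether oxygen is not adjacent to a C=O carbon.
So the answer is (B).

B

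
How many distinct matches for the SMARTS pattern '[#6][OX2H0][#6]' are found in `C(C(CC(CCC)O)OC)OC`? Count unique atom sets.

2

[#6][OX2H0][#6] is the SMARTS for an ether: an aliphatic oxygen bridging two carbons with no H on the oxygen.
The molecule carries 2 separate instances of a methoxy ether (-OCH3) meeting every constraint; each maps to a distinct set of atoms, giving 2 matches.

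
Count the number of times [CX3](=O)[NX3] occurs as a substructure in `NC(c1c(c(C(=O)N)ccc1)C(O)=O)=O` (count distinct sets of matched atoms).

2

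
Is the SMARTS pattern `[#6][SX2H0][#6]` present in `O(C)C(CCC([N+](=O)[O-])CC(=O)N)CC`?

No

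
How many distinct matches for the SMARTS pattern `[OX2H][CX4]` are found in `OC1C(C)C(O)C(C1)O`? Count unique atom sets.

3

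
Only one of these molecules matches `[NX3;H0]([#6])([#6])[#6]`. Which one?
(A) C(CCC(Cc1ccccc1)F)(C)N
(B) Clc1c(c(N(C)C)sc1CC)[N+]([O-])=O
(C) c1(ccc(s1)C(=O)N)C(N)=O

[NX3;H0]([#6])([#6])[#6] describes a trivalent nitrogen with no H, bonded to three carbons (a tertiary amine).
(A) has a primary amino group (-NH2) but the nitrogen has H2, not H0 with three carbons.
(B) contains a dimethylamino group (-N(CH3)2), which satisfies every atom and bond constraint.
(C) has a primary amide (-C(=O)NH2) but the amide nitrogen has H2 and only one carbon neighbour.
So the answer is (B).

B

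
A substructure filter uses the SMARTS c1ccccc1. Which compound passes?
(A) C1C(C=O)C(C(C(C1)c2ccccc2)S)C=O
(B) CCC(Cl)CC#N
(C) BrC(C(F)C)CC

c1ccccc1 describes six aromatic carbons in a ring (a benzene ring).
(A) contains a phenyl ring, which satisfies every atom and bond constraint.
(B) has a methyl group (-CH3) but no six-membered all-carbon aromatic ring is present.
(C) has a methyl group (-CH3) but no six-membered all-carbon aromatic ring is present.
So the answer is (A).

A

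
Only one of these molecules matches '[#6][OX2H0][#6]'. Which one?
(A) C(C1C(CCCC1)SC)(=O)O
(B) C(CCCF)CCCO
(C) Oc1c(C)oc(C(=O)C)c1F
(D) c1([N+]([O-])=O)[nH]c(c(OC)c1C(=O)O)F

D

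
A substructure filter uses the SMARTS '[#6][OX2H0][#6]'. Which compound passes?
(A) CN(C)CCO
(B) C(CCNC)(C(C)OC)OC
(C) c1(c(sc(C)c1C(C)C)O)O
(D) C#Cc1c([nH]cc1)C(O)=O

[#6][OX2H0][#6] describes an aliphatic oxygen bridging two carbons with no H on the oxygen (an ether).
(A) has a hydroxyl group (-OH) but the oxygen has H1, not H0 bridging two carbons.
(B) contains a methoxy ether (-OCH3), which satisfies every atom and bond constraint.
(C) has a hydroxyl group (-OH) but the oxygen has H1, not H0 bridging two carbons.
(D) has a carboxylic acid group (-C(=O)OH) but the -OH oxygen has H1; the =O is OX1, not OX2.
So the answer is (B).

B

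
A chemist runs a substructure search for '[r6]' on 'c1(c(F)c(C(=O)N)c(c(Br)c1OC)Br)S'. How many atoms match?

Check the 15 heavy atoms by environment: 6× c (aromatic, in 6-ring) → match; 2× C (acyclic) → no; 2× O (acyclic) → no; 1× N (acyclic) → no; 2× Br (acyclic) → no; 1× F (acyclic) → no; 1× S (acyclic) → no.
That gives 6 matching atoms.

6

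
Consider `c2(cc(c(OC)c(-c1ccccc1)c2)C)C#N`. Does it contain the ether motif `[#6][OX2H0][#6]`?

Yes

The pattern [#6][OX2H0][#6] describes an aliphatic oxygen bridging two carbons with no H on the oxygen — an ether.
The molecule carries a methoxy ether (-OCH3), whose atoms satisfy every constraint of the query, so the pattern matches.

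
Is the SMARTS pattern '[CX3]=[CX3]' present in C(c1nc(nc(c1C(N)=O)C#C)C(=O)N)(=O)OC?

No

The pattern [CX3]=[CX3] describes a non-aromatic C=C double bond between two sp2 carbons — an alkene.
The closest candidate here is an ethynyl group (-C#CH), but the C-C bond is a triple bond, not a double bond. No other fragment satisfies the full query, so there is no match.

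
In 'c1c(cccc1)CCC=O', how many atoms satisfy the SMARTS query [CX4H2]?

The query [CX4H2] means: sp3 carbon (X4) with exactly two hydrogens.
Check the 10 heavy atoms by environment: 2× C (H2, X4) → match; 1× c (aromatic, H0, X3) → no; 5× c (aromatic, H1, X3) → no; 1× C (H1, X3) → no; 1× O (H0, X1) → no.
That gives 2 matching atoms.

2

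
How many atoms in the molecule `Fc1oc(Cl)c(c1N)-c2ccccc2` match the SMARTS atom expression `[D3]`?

The query [D3] means: atom with exactly three heavy-atom neighbours.
Check the 14 heavy atoms by environment: 1× o (aromatic, D2) → no; 5× c (aromatic, D3) → match; 1× F (D1) → no; 5× c (aromatic, D2) → no; 1× N (D1) → no; 1× Cl (D1) → no.
That gives 5 matching atoms.

5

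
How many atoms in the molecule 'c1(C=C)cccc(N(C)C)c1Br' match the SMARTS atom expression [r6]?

6

The query [r6] means: r6 matches atoms in a six-membered ring.
Check the 12 heavy atoms by environment: 6× c (aromatic, in 6-ring) → match; 1× N (acyclic) → no; 4× C (acyclic) → no; 1× Br (acyclic) → no.
That gives 6 matching atoms.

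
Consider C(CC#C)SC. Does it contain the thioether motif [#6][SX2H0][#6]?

Yes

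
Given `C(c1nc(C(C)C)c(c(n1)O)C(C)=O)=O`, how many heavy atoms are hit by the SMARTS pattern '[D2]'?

3

The query [D2] means: atom with exactly two heavy-atom neighbours.
Check the 15 heavy atoms by environment: 2× n (aromatic, D2) → match; 4× c (aromatic, D3) → no; 2× C (D3) → no; 3× O (D1) → no; 3× C (D1) → no; 1× C (D2) → match.
Summing the matching environments: 2 + 1 = 3 matching atoms.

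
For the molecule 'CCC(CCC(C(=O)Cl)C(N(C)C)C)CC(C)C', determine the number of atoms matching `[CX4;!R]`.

Check the 18 heavy atoms by environment: 14× C (X4, acyclic) → match; 1× C (X3, acyclic) → no; 1× O (X1, acyclic) → no; 1× Cl (X1, acyclic) → no; 1× N (X3, acyclic) → no.
That gives 14 matching atoms.

14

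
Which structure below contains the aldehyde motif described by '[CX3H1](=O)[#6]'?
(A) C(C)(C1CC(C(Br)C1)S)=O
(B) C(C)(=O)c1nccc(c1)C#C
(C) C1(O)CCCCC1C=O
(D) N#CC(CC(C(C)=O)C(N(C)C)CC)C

[CX3H1](=O)[#6] describes an sp2 carbon with one H, double-bonded to O and single-bonded to carbon (an aldehyde).
(A) has an acetyl/ketone group (-C(=O)CH3) but the carbonyl carbon has H0 (two carbon neighbours), not H1.
(B) has an acetyl/ketone group (-C(=O)CH3) but the carbonyl carbon has H0 (two carbon neighbours), not H1.
(C) contains an aldehyde (-CHO), which satisfies every atom and bond constraint.
(D) has an acetyl/ketone group (-C(=O)CH3) but the carbonyl carbon has H0 (two carbon neighbours), not H1.
So the answer is (C).

C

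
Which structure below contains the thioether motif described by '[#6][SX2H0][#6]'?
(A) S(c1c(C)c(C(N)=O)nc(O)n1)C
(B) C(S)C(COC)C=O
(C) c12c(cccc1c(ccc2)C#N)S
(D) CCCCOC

[#6][SX2H0][#6] describes an aliphatic sulfur bridging two carbons with no H on the sulfur (a thioether).
(A) contains a methylthio ether (-SCH3), which satisfies every atom and bond constraint.
(B) has a thiol (-SH) but the sulfur has H1, not H0 bridging two carbons.
(C) has a thiol (-SH) but the sulfur has H1, not H0 bridging two carbons.
(D) has a methoxy ether (-OCH3) but the bridging atom is O, not S.
So the answer is (A).

A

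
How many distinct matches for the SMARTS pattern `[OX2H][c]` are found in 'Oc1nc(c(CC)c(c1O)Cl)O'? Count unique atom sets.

3

[OX2H][c] is the SMARTS for a phenol: a hydroxyl oxygen attached to an aromatic carbon.
The molecule carries 3 separate instances of a hydroxyl group (-OH) meeting every constraint; each maps to a distinct set of atoms, giving 3 matches.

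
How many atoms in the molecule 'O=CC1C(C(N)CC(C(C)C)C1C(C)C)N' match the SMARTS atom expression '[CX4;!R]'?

6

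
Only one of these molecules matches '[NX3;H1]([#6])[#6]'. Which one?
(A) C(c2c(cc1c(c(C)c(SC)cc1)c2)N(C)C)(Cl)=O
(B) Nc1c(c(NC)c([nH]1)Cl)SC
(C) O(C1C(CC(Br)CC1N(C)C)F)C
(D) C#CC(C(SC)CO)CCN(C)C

[NX3;H1]([#6])[#6] describes a trivalent nitrogen with one H, bonded to two carbons (a secondary amine).
(A) has a dimethylamino group (-N(CH3)2) but the nitrogen has H0, not H1.
(B) contains an N-methylamino group (-NHCH3), which satisfies every atom and bond constraint.
(C) has a dimethylamino group (-N(CH3)2) but the nitrogen has H0, not H1.
(D) has a dimethylamino group (-N(CH3)2) but the nitrogen has H0, not H1.
So the answer is (B).

B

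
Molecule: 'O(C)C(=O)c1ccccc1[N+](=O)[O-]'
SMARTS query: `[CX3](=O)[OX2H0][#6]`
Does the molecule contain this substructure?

The pattern [CX3](=O)[OX2H0][#6] describes a carbonyl carbon bonded to an oxygen that is itself bonded to carbon (no H on that O) — an ester.
The molecule carries a methyl-ester group (-C(=O)OCH3), whose atoms satisfy every constraint of the query, so the pattern matches.

Yes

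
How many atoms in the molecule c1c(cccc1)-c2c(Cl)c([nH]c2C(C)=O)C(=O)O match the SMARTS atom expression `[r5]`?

5

The query [r5] means: r5 matches atoms in a five-membered ring.
Check the 18 heavy atoms by environment: 1× n (aromatic, in 5-ring) → match; 4× c (aromatic, in 5-ring) → match; 1× Cl (acyclic) → no; 3× C (acyclic) → no; 3× O (acyclic) → no; 6× c (aromatic, in 6-ring) → no.
Summing the matching environments: 1 + 4 = 5 matching atoms.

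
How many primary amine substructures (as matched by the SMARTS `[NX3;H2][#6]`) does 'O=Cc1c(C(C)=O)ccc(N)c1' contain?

[NX3;H2][#6] is the SMARTS for a primary amine: a trivalent nitrogen with two H attached to carbon.
Exactly one fragment in the molecule meets all constraints, giving 1 match.

1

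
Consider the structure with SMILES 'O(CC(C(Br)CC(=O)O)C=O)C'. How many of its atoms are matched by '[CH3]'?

Check the 12 heavy atoms by environment: 2× C (H2) → no; 3× C (H1) → no; 1× C (H0) → no; 3× O (H0) → no; 1× O (H1) → no; 1× C (H3) → match; 1× Br (H0) → no.
That gives 1 matching atom.

1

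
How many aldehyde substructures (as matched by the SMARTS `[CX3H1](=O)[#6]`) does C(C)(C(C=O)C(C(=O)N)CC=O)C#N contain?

[CX3H1](=O)[#6] is the SMARTS for an aldehyde: an sp2 carbon with one H, double-bonded to O and single-bonded to carbon.
The molecule carries 2 separate instances of an aldehyde (-CHO) meeting every constraint; each maps to a distinct set of atoms, giving 2 matches.

2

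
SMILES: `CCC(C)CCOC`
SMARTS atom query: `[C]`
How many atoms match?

7

The query [C] means: uppercase C matches aliphatic (non-aromatic) carbon only.
Check the 8 heavy atoms by environment: 7× C → match; 1× O → no.
That gives 7 matching atoms.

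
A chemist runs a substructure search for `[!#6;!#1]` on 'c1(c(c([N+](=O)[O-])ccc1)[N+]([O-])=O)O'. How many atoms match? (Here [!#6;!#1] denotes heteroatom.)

The query [!#6;!#1] means: not carbon and not hydrogen — any heteroatom.
Check the 13 heavy atoms by environment: 6× c (aromatic) → no; 2× N (charge +1) → match; 2× O (charge -1) → match; 3× O → match.
Summing the matching environments: 2 + 2 + 3 = 7 matching atoms.

7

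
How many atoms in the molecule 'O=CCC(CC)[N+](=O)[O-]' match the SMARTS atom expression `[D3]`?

Check the 9 heavy atoms by environment: 3× C (D2) → no; 1× C (D3) → match; 2× O (D1) → no; 1× C (D1) → no; 1× N (charge +1, D3) → match; 1× O (charge -1, D1) → no.
Summing the matching environments: 1 + 1 = 2 matching atoms.

2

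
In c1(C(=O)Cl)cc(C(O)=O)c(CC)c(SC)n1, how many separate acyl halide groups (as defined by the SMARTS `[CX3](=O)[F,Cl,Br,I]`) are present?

[CX3](=O)[F,Cl,Br,I] is the SMARTS for an acyl halide: a carbonyl carbon bonded to a halogen.
Exactly one fragment in the molecule meets all constraints, giving 1 match.

1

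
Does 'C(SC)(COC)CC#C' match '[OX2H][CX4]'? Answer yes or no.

No

The pattern [OX2H][CX4] describes a hydroxyl oxygen bound to an sp3 (X4) carbon — an aliphatic alcohol.
The closest candidate here is a methoxy ether (-OCH3), but the oxygen has H0 (ether), not H1. No other fragment satisfies the full query, so there is no match.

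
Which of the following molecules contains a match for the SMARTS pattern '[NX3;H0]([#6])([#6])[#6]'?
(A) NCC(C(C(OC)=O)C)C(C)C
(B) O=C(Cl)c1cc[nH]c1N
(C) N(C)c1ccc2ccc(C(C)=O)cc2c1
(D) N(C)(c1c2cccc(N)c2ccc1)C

D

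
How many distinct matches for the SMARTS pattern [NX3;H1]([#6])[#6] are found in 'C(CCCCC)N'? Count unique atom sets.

0

[NX3;H1]([#6])[#6] is the SMARTS for a secondary amine: a trivalent nitrogen with one H, bonded to two carbons.
The molecule has a primary amino group (-NH2), but the nitrogen has H2 and only one carbon neighbour; nothing else fits, so there are 0 matches.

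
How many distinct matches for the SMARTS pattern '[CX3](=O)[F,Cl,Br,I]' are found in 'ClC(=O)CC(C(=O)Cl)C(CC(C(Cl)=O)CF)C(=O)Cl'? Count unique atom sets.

[CX3](=O)[F,Cl,Br,I] is the SMARTS for an acyl halide: a carbonyl carbon bonded to a halogen.
The molecule carries 4 separate instances of an acyl chloride (-C(=O)Cl) meeting every constraint; each maps to a distinct set of atoms, giving 4 matches.

4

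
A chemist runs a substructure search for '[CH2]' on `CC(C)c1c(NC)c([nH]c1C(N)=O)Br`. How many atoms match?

0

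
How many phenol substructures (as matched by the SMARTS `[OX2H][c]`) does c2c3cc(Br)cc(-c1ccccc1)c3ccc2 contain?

0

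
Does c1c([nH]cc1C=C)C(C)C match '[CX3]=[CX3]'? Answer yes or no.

The pattern [CX3]=[CX3] describes a non-aromatic C=C double bond between two sp2 carbons — an alkene.
The molecule carries a vinyl group (-CH=CH2), whose atoms satisfy every constraint of the query, so the pattern matches.

Yes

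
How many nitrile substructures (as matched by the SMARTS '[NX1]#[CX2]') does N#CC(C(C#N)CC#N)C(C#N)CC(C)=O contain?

4

[NX1]#[CX2] is the SMARTS for a nitrile: a nitrogen triple-bonded to a two-connected carbon.
The molecule carries 4 separate instances of a nitrile (-C#N) meeting every constraint; each maps to a distinct set of atoms, giving 4 matches.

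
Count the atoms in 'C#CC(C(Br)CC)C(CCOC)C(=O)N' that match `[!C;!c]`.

Check the 15 heavy atoms by environment: 11× C → no; 2× O → match; 1× N → match; 1× Br → match.
Summing the matching environments: 2 + 1 + 1 = 4 matching atoms.

4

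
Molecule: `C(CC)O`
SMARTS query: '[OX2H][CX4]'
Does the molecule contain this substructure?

The pattern [OX2H][CX4] describes a hydroxyl oxygen bound to an sp3 (X4) carbon — an aliphatic alcohol.
The molecule carries a hydroxyl group (-OH), whose atoms satisfy every constraint of the query, so the pattern matches.

Yes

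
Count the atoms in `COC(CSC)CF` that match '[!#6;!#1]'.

Check the 8 heavy atoms by environment: 5× C → no; 1× O → match; 1× S → match; 1× F → match.
Summing the matching environments: 1 + 1 + 1 = 3 matching atoms.

3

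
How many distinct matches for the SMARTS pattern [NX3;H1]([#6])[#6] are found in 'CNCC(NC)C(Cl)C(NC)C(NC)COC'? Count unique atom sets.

[NX3;H1]([#6])[#6] is the SMARTS for a secondary amine: a trivalent nitrogen with one H, bonded to two carbons.
The molecule carries 4 separate instances of an N-methylamino group (-NHCH3) meeting every constraint; each maps to a distinct set of atoms, giving 4 matches.

4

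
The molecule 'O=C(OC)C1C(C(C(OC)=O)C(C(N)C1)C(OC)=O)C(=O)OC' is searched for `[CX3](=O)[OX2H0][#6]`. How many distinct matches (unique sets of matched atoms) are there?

[CX3](=O)[OX2H0][#6] is the SMARTS for an ester: a carbonyl carbon bonded to an oxygen that is itself bonded to carbon (no H on that O).
The molecule carries 4 separate instances of a methyl-ester group (-C(=O)OCH3) meeting every constraint; each maps to a distinct set of atoms, giving 4 matches.

4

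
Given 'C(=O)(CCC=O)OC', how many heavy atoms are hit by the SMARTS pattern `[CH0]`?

1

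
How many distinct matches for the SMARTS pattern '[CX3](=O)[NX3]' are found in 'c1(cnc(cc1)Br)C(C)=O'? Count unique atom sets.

0

[CX3](=O)[NX3] is the SMARTS for an amide: a carbonyl carbon bonded to a trivalent nitrogen.
No fragment in the molecule satisfies every constraint, giving 0 matches.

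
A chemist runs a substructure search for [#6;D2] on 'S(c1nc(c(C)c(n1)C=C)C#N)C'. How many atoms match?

The query [#6;D2] means: any carbon bonded to exactly two heavy atoms.
Check the 13 heavy atoms by environment: 2× n (aromatic, D2) → no; 4× c (aromatic, D3) → no; 1× S (D2) → no; 3× C (D1) → no; 2× C (D2) → match; 1× N (D1) → no.
That gives 2 matching atoms.

2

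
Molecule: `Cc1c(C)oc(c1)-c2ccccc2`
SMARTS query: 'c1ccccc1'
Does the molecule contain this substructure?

Yes

The pattern c1ccccc1 describes six aromatic carbons in a ring — a benzene ring.
The molecule carries a phenyl ring, whose atoms satisfy every constraint of the query, so the pattern matches.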